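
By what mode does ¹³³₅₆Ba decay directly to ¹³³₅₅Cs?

beta-plus decay or electron capture

ΔA = 133 − 133 = 0; ΔZ = 55 − 56 = -1.
A is unchanged and Z drops by 1 — a proton has become a neutron (β⁺ emission or electron capture).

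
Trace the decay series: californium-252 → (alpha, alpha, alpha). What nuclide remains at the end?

Start: (A, Z) = (252, 98).
After α: (248, 96).
After α: (244, 94).
After α: (240, 92).
Z = 92 is uranium.

U-240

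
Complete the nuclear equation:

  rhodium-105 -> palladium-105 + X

Conserve mass number: 105 = 105 + A, so A = 0.
Conserve atomic number: 45 = 46 + Z, so Z = -1.
A = 0 and Z = -1 is e⁻ — a beta-minus particle.

beta-minus particle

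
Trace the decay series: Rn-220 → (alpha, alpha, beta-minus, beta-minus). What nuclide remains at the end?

Start: (A, Z) = (220, 86).
After α: (216, 84).
After α: (212, 82).
After β⁻: (212, 83).
After β⁻: (212, 84).
Z = 84 is polonium.

Po-212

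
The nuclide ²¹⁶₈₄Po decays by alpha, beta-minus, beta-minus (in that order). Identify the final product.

Start: (A, Z) = (216, 84).
After α: (212, 82).
After β⁻: (212, 83).
After β⁻: (212, 84).
Z = 84 is polonium.

Po-212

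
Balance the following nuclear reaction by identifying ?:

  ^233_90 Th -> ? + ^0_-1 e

Pa-233

Conserve mass number: 233 = A + 0, so A = 233.
Conserve atomic number: 90 = Z − 1, so Z = 91.
Z = 91 is protactinium, so the species is ^233_91 Pa.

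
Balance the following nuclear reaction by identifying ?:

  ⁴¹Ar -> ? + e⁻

K-41

Conserve mass number: 41 = A + 0, so A = 41.
Conserve atomic number: 18 = Z − 1, so Z = 19.
Z = 19 is potassium, so the species is ⁴¹K.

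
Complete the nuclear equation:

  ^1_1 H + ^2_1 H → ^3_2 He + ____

gamma ray

Conserve mass number: 1 + 2 = 3 + A, so A = 0.
Conserve atomic number: 1 + 1 = 2 + Z, so Z = 0.
A = 0 and Z = 0 is ^0_0 γ — a gamma ray.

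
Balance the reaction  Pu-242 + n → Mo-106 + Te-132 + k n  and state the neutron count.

5

Conserve mass number: 243 = 106 + 132 + k, so k = 243 − 238 = 5.
Check atomic number: 94 = 42 + 52 + 0 = 94. ✓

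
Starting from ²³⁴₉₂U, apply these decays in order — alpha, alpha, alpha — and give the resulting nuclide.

Start: (A, Z) = (234, 92).
After α: (230, 90).
After α: (226, 88).
After α: (222, 86).
Z = 86 is radon.

Rn-222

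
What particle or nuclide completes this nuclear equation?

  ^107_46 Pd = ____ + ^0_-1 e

Ag-107

Conserve mass number: 107 = A + 0, so A = 107.
Conserve atomic number: 46 = Z − 1, so Z = 47.
Z = 47 is silver, so the species is ^107_47 Ag.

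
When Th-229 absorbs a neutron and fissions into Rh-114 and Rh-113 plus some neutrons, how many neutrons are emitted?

3

Conserve mass number: 230 = 114 + 113 + k, so k = 230 − 227 = 3.
Check atomic number: 90 = 45 + 45 + 0 = 90. ✓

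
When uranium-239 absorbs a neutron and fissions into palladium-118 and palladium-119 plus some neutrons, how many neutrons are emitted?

3

Conserve mass number: 240 = 118 + 119 + k, so k = 240 − 237 = 3.
Check atomic number: 92 = 46 + 46 + 0 = 92. ✓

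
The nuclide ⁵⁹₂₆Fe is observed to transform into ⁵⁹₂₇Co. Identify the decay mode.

ΔA = 59 − 59 = 0; ΔZ = 27 − 26 = +1.
A is unchanged and Z rises by 1 — a neutron has become a proton (β⁻ decay).

beta-minus decay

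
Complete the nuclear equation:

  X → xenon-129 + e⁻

Conserve mass number: A = 129 + 0, so A = 129.
Conserve atomic number: Z = 54 − 1, so Z = 53.
Z = 53 is iodine, so the species is iodine-129.

I-129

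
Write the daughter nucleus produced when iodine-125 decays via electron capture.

Te-125

Electron capture: mass number changes by +0, atomic number by -1.
A: 125 = 125; Z: 53 − 1 = 52.
Z = 52 is tellurium, so the daughter is tellurium-125.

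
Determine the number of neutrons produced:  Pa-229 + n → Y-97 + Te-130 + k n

Conserve mass number: 230 = 97 + 130 + k, so k = 230 − 227 = 3.
Check atomic number: 91 = 39 + 52 + 0 = 91. ✓

3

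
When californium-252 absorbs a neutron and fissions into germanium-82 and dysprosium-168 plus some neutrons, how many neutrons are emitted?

3

Conserve mass number: 253 = 82 + 168 + k, so k = 253 − 250 = 3.
Check atomic number: 98 = 32 + 66 + 0 = 98. ✓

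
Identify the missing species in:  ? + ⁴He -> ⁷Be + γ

He-3

Conserve mass number: A + 4 = 7 + 0, so A = 3.
Conserve atomic number: Z + 2 = 4 + 0, so Z = 2.
Z = 2 is helium, so the species is ³He.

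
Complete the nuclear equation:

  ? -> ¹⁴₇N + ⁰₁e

Conserve mass number: A = 14 + 0, so A = 14.
Conserve atomic number: Z = 7 + 1, so Z = 8.
Z = 8 is oxygen, so the species is ¹⁴₈O.

O-14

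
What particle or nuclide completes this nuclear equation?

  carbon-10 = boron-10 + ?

Conserve mass number: 10 = 10 + A, so A = 0.
Conserve atomic number: 6 = 5 + Z, so Z = 1.
A = 0 and Z = 1 is e⁺ — a positron.

positron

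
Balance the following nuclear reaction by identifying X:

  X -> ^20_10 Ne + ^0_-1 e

Conserve mass number: A = 20 + 0, so A = 20.
Conserve atomic number: Z = 10 − 1, so Z = 9.
Z = 9 is fluorine, so the species is ^20_9 F.

F-20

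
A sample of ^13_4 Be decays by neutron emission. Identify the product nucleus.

Neutron emission: mass number changes by -1, atomic number by +0.
A: 13 − 1 = 12; Z: 4 = 4.
Z = 4 is beryllium, so the daughter is ^12_4 Be.

Be-12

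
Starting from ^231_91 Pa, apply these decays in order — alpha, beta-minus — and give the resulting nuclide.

Th-227

Start: (A, Z) = (231, 91).
After α: (227, 89).
After β⁻: (227, 90).
Z = 90 is thorium.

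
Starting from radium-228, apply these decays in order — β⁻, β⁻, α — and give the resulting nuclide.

Ra-224

Start: (A, Z) = (228, 88).
After β⁻: (228, 89).
After β⁻: (228, 90).
After α: (224, 88).
Z = 88 is radium.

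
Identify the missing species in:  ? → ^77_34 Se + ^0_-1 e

Conserve mass number: A = 77 + 0, so A = 77.
Conserve atomic number: Z = 34 − 1, so Z = 33.
Z = 33 is arsenic, so the species is ^77_33 As.

As-77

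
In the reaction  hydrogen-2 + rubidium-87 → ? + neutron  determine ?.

Sr-88

Conserve mass number: 2 + 87 = A + 1, so A = 88.
Conserve atomic number: 1 + 37 = Z + 0, so Z = 38.
Z = 38 is strontium, so the species is strontium-88.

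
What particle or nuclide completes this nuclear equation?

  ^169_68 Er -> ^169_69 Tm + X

beta-minus particle

Conserve mass number: 169 = 169 + A, so A = 0.
Conserve atomic number: 68 = 69 + Z, so Z = -1.
A = 0 and Z = -1 is ^0_-1 e — a beta-minus particle.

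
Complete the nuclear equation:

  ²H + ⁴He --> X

Li-6

Conserve mass number: 2 + 4 = A, so A = 6.
Conserve atomic number: 1 + 2 = Z, so Z = 3.
Z = 3 is lithium, so the species is ⁶Li.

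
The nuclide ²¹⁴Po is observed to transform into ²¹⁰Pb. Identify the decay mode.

ΔA = 210 − 214 = -4; ΔZ = 82 − 84 = -2.
A drops by 4 and Z drops by 2 — the signature of alpha emission.

alpha decay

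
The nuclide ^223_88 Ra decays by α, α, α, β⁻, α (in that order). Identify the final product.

Tl-207

Start: (A, Z) = (223, 88).
After α: (219, 86).
After α: (215, 84).
After α: (211, 82).
After β⁻: (211, 83).
After α: (207, 81).
Z = 81 is thallium.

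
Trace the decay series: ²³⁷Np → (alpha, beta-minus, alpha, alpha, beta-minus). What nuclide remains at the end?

Start: (A, Z) = (237, 93).
After α: (233, 91).
After β⁻: (233, 92).
After α: (229, 90).
After α: (225, 88).
After β⁻: (225, 89).
Z = 89 is actinium.

Ac-225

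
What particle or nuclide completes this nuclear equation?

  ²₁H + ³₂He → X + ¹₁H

Conserve mass number: 2 + 3 = A + 1, so A = 4.
Conserve atomic number: 1 + 2 = Z + 1, so Z = 2.
A = 4 and Z = 2 is ⁴₂He — an alpha particle.

He-4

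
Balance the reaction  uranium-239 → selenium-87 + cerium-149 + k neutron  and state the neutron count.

3

Conserve mass number: 239 = 87 + 149 + k, so k = 239 − 236 = 3.
Check atomic number: 92 = 34 + 58 + 0 = 92. ✓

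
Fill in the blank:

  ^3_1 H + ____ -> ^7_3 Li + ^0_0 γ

Conserve mass number: 3 + A = 7 + 0, so A = 4.
Conserve atomic number: 1 + Z = 3 + 0, so Z = 2.
A = 4 and Z = 2 is ^4_2 He — an alpha particle.

alpha particle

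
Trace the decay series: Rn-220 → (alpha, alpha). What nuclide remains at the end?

Start: (A, Z) = (220, 86).
After α: (216, 84).
After α: (212, 82).
Z = 82 is lead.

Pb-212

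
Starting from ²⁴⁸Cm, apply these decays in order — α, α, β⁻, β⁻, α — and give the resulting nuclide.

Start: (A, Z) = (248, 96).
After α: (244, 94).
After α: (240, 92).
After β⁻: (240, 93).
After β⁻: (240, 94).
After α: (236, 92).
Z = 92 is uranium.

U-236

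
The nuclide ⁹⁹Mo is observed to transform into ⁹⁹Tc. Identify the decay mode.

ΔA = 99 − 99 = 0; ΔZ = 43 − 42 = +1.
A is unchanged and Z rises by 1 — a neutron has become a proton (β⁻ decay).

beta-minus decay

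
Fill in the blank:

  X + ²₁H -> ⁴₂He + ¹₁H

Conserve mass number: A + 2 = 4 + 1, so A = 3.
Conserve atomic number: Z + 1 = 2 + 1, so Z = 2.
Z = 2 is helium, so the species is ³₂He.

He-3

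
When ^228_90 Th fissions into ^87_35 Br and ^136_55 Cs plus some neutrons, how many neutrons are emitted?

Conserve mass number: 228 = 87 + 136 + k, so k = 228 − 223 = 5.
Check atomic number: 90 = 35 + 55 + 0 = 90. ✓

5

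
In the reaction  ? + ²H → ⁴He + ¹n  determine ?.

Conserve mass number: A + 2 = 4 + 1, so A = 3.
Conserve atomic number: Z + 1 = 2 + 0, so Z = 1.
A = 3 and Z = 1 is ³H — a triton.

triton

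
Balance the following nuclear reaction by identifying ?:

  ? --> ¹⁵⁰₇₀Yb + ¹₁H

Lu-151

Conserve mass number: A = 150 + 1, so A = 151.
Conserve atomic number: Z = 70 + 1, so Z = 71.
Z = 71 is lutetium, so the species is ¹⁵¹₇₁Lu.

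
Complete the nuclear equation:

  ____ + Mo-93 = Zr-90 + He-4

Conserve mass number: A + 93 = 90 + 4, so A = 1.
Conserve atomic number: Z + 42 = 40 + 2, so Z = 0.
A = 1 and Z = 0 is n — a neutron.

neutron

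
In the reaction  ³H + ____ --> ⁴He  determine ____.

proton

Conserve mass number: 3 + A = 4, so A = 1.
Conserve atomic number: 1 + Z = 2, so Z = 1.
A = 1 and Z = 1 is ¹H — a proton.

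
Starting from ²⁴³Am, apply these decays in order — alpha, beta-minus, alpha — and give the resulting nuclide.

Start: (A, Z) = (243, 95).
After α: (239, 93).
After β⁻: (239, 94).
After α: (235, 92).
Z = 92 is uranium.

U-235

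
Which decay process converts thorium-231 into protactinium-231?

ΔA = 231 − 231 = 0; ΔZ = 91 − 90 = +1.
A is unchanged and Z rises by 1 — a neutron has become a proton (β⁻ decay).

beta-minus decay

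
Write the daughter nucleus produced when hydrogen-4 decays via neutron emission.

Neutron emission: mass number changes by -1, atomic number by +0.
A: 4 − 1 = 3; Z: 1 = 1.
Z = 1 is hydrogen, so the daughter is hydrogen-3.

H-3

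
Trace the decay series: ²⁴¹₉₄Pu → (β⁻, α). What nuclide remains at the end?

Np-237

Start: (A, Z) = (241, 94).
After β⁻: (241, 95).
After α: (237, 93).
Z = 93 is neptunium.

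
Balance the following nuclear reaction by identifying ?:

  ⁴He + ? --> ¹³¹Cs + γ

Conserve mass number: 4 + A = 131 + 0, so A = 127.
Conserve atomic number: 2 + Z = 55 + 0, so Z = 53.
Z = 53 is iodine, so the species is ¹²⁷I.

I-127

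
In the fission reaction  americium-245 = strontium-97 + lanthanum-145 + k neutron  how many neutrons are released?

Conserve mass number: 245 = 97 + 145 + k, so k = 245 − 242 = 3.
Check atomic number: 95 = 38 + 57 + 0 = 95. ✓

3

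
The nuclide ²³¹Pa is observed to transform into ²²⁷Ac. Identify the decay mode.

alpha decay

ΔA = 227 − 231 = -4; ΔZ = 89 − 91 = -2.
A drops by 4 and Z drops by 2 — the signature of alpha emission.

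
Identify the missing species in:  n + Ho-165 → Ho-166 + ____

Conserve mass number: 1 + 165 = 166 + A, so A = 0.
Conserve atomic number: 0 + 67 = 67 + Z, so Z = 0.
A = 0 and Z = 0 is γ — a gamma ray.

gamma ray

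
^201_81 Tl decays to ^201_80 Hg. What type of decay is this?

ΔA = 201 − 201 = 0; ΔZ = 80 − 81 = -1.
A is unchanged and Z drops by 1 — a proton has become a neutron (β⁺ emission or electron capture).

beta-plus decay or electron capture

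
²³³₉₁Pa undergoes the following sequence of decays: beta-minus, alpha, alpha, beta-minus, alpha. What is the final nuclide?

Start: (A, Z) = (233, 91).
After β⁻: (233, 92).
After α: (229, 90).
After α: (225, 88).
After β⁻: (225, 89).
After α: (221, 87).
Z = 87 is francium.

Fr-221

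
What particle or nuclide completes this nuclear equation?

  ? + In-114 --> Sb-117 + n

alpha particle

Conserve mass number: A + 114 = 117 + 1, so A = 4.
Conserve atomic number: Z + 49 = 51 + 0, so Z = 2.
A = 4 and Z = 2 is He-4 — an alpha particle.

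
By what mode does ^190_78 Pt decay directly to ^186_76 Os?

alpha decay

ΔA = 186 − 190 = -4; ΔZ = 76 − 78 = -2.
A drops by 4 and Z drops by 2 — the signature of alpha emission.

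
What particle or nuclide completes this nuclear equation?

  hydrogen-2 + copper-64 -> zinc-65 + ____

neutron

Conserve mass number: 2 + 64 = 65 + A, so A = 1.
Conserve atomic number: 1 + 29 = 30 + Z, so Z = 0.
A = 1 and Z = 0 is neutron — a neutron.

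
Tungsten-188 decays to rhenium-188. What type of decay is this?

beta-minus decay

ΔA = 188 − 188 = 0; ΔZ = 75 − 74 = +1.
A is unchanged and Z rises by 1 — a neutron has become a proton (β⁻ decay).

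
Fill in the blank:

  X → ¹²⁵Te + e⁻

Conserve mass number: A = 125 + 0, so A = 125.
Conserve atomic number: Z = 52 − 1, so Z = 51.
Z = 51 is antimony, so the species is ¹²⁵Sb.

Sb-125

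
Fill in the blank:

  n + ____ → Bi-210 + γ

Bi-209

Conserve mass number: 1 + A = 210 + 0, so A = 209.
Conserve atomic number: 0 + Z = 83 + 0, so Z = 83.
Z = 83 is bismuth, so the species is Bi-209.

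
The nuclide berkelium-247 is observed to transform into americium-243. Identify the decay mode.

ΔA = 243 − 247 = -4; ΔZ = 95 − 97 = -2.
A drops by 4 and Z drops by 2 — the signature of alpha emission.

alpha decay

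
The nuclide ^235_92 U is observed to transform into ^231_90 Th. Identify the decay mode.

ΔA = 231 − 235 = -4; ΔZ = 90 − 92 = -2.
A drops by 4 and Z drops by 2 — the signature of alpha emission.

alpha decay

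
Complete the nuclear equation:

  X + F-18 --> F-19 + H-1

deuteron

Conserve mass number: A + 18 = 19 + 1, so A = 2.
Conserve atomic number: Z + 9 = 9 + 1, so Z = 1.
A = 2 and Z = 1 is H-2 — a deuteron.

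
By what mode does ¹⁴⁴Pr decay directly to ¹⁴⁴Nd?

beta-minus decay

ΔA = 144 − 144 = 0; ΔZ = 60 − 59 = +1.
A is unchanged and Z rises by 1 — a neutron has become a proton (β⁻ decay).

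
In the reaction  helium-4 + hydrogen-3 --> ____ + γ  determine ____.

Conserve mass number: 4 + 3 = A + 0, so A = 7.
Conserve atomic number: 2 + 1 = Z + 0, so Z = 3.
Z = 3 is lithium, so the species is lithium-7.

Li-7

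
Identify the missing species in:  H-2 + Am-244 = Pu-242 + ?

alpha particle

Conserve mass number: 2 + 244 = 242 + A, so A = 4.
Conserve atomic number: 1 + 95 = 94 + Z, so Z = 2.
A = 4 and Z = 2 is He-4 — an alpha particle.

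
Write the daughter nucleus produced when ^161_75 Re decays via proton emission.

Proton emission: mass number changes by -1, atomic number by -1.
A: 161 − 1 = 160; Z: 75 − 1 = 74.
Z = 74 is tungsten, so the daughter is ^160_74 W.

W-160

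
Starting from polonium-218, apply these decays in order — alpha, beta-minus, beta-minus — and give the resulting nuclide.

Po-214

Start: (A, Z) = (218, 84).
After α: (214, 82).
After β⁻: (214, 83).
After β⁻: (214, 84).
Z = 84 is polonium.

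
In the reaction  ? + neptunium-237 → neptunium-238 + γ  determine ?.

neutron

Conserve mass number: A + 237 = 238 + 0, so A = 1.
Conserve atomic number: Z + 93 = 93 + 0, so Z = 0.
A = 1 and Z = 0 is neutron — a neutron.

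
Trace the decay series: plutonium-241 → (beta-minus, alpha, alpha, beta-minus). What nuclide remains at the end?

U-233

Start: (A, Z) = (241, 94).
After β⁻: (241, 95).
After α: (237, 93).
After α: (233, 91).
After β⁻: (233, 92).
Z = 92 is uranium.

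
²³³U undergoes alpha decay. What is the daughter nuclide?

Th-229

Alpha decay: mass number changes by -4, atomic number by -2.
A: 233 − 4 = 229; Z: 92 − 2 = 90.
Z = 90 is thorium, so the daughter is ²²⁹Th.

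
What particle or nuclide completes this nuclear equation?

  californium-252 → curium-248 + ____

alpha particle

Conserve mass number: 252 = 248 + A, so A = 4.
Conserve atomic number: 98 = 96 + Z, so Z = 2.
A = 4 and Z = 2 is helium-4 — an alpha particle.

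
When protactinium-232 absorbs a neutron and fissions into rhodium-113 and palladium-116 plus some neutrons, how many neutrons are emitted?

4

Conserve mass number: 233 = 113 + 116 + k, so k = 233 − 229 = 4.
Check atomic number: 91 = 45 + 46 + 0 = 91. ✓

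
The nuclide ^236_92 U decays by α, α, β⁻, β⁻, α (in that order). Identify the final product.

Ra-224

Start: (A, Z) = (236, 92).
After α: (232, 90).
After α: (228, 88).
After β⁻: (228, 89).
After β⁻: (228, 90).
After α: (224, 88).
Z = 88 is radium.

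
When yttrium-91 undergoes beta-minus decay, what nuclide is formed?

Beta-minus decay: mass number changes by +0, atomic number by +1.
A: 91 = 91; Z: 39 + 1 = 40.
Z = 40 is zirconium, so the daughter is zirconium-91.

Zr-91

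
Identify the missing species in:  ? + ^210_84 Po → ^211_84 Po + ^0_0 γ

neutron

Conserve mass number: A + 210 = 211 + 0, so A = 1.
Conserve atomic number: Z + 84 = 84 + 0, so Z = 0.
A = 1 and Z = 0 is ^1_0 n — a neutron.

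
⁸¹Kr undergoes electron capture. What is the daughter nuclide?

Br-81

Electron capture: mass number changes by +0, atomic number by -1.
A: 81 = 81; Z: 36 − 1 = 35.
Z = 35 is bromine, so the daughter is ⁸¹Br.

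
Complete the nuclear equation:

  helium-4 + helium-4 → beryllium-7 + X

neutron

Conserve mass number: 4 + 4 = 7 + A, so A = 1.
Conserve atomic number: 2 + 2 = 4 + Z, so Z = 0.
A = 1 and Z = 0 is neutron — a neutron.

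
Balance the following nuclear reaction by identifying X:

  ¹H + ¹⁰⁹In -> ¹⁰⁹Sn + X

neutron

Conserve mass number: 1 + 109 = 109 + A, so A = 1.
Conserve atomic number: 1 + 49 = 50 + Z, so Z = 0.
A = 1 and Z = 0 is ¹n — a neutron.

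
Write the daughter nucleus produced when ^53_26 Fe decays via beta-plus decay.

Beta-plus decay: mass number changes by +0, atomic number by -1.
A: 53 = 53; Z: 26 − 1 = 25.
Z = 25 is manganese, so the daughter is ^53_25 Mn.

Mn-53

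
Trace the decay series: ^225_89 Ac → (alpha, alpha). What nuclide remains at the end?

At-217

Start: (A, Z) = (225, 89).
After α: (221, 87).
After α: (217, 85).
Z = 85 is astatine.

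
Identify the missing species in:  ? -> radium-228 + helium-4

Conserve mass number: A = 228 + 4, so A = 232.
Conserve atomic number: Z = 88 + 2, so Z = 90.
Z = 90 is thorium, so the species is thorium-232.

Th-232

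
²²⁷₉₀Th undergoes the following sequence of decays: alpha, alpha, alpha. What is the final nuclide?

Start: (A, Z) = (227, 90).
After α: (223, 88).
After α: (219, 86).
After α: (215, 84).
Z = 84 is polonium.

Po-215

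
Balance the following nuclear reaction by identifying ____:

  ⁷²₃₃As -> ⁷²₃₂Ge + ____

positron

Conserve mass number: 72 = 72 + A, so A = 0.
Conserve atomic number: 33 = 32 + Z, so Z = 1.
A = 0 and Z = 1 is ⁰₁e — a positron.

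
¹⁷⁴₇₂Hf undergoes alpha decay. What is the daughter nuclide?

Alpha decay: mass number changes by -4, atomic number by -2.
A: 174 − 4 = 170; Z: 72 − 2 = 70.
Z = 70 is ytterbium, so the daughter is ¹⁷⁰₇₀Yb.

Yb-170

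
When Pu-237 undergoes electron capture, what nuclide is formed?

Np-237

Electron capture: mass number changes by +0, atomic number by -1.
A: 237 = 237; Z: 94 − 1 = 93.
Z = 93 is neptunium, so the daughter is Np-237.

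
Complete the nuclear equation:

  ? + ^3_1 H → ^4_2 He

proton

Conserve mass number: A + 3 = 4, so A = 1.
Conserve atomic number: Z + 1 = 2, so Z = 1.
A = 1 and Z = 1 is ^1_1 H — a proton.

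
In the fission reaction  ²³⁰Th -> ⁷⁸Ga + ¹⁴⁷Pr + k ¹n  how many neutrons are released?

5

Conserve mass number: 230 = 78 + 147 + k, so k = 230 − 225 = 5.
Check atomic number: 90 = 31 + 59 + 0 = 90. ✓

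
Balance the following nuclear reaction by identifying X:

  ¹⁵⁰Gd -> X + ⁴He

Conserve mass number: 150 = A + 4, so A = 146.
Conserve atomic number: 64 = Z + 2, so Z = 62.
Z = 62 is samarium, so the species is ¹⁴⁶Sm.

Sm-146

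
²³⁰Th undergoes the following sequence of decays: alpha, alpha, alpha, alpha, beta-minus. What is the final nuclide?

Start: (A, Z) = (230, 90).
After α: (226, 88).
After α: (222, 86).
After α: (218, 84).
After α: (214, 82).
After β⁻: (214, 83).
Z = 83 is bismuth.

Bi-214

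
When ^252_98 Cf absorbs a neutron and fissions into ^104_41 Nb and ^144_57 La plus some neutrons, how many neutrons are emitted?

Conserve mass number: 253 = 104 + 144 + k, so k = 253 − 248 = 5.
Check atomic number: 98 = 41 + 57 + 0 = 98. ✓

5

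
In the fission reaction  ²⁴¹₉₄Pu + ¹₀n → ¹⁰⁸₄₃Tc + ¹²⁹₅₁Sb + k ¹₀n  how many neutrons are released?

5

Conserve mass number: 242 = 108 + 129 + k, so k = 242 − 237 = 5.
Check atomic number: 94 = 43 + 51 + 0 = 94. ✓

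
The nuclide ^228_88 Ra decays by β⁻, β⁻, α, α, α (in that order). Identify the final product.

Start: (A, Z) = (228, 88).
After β⁻: (228, 89).
After β⁻: (228, 90).
After α: (224, 88).
After α: (220, 86).
After α: (216, 84).
Z = 84 is polonium.

Po-216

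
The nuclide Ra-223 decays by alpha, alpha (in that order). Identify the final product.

Po-215

Start: (A, Z) = (223, 88).
After α: (219, 86).
After α: (215, 84).
Z = 84 is polonium.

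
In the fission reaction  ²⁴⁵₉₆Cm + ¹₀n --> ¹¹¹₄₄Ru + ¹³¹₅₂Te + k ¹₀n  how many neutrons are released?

4

Conserve mass number: 246 = 111 + 131 + k, so k = 246 − 242 = 4.
Check atomic number: 96 = 44 + 52 + 0 = 96. ✓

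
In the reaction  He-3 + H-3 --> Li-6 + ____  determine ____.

Conserve mass number: 3 + 3 = 6 + A, so A = 0.
Conserve atomic number: 2 + 1 = 3 + Z, so Z = 0.
A = 0 and Z = 0 is γ — a gamma ray.

gamma ray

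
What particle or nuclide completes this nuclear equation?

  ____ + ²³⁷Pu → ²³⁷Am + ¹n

proton

Conserve mass number: A + 237 = 237 + 1, so A = 1.
Conserve atomic number: Z + 94 = 95 + 0, so Z = 1.
A = 1 and Z = 1 is ¹H — a proton.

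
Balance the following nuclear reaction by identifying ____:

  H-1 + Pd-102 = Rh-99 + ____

Conserve mass number: 1 + 102 = 99 + A, so A = 4.
Conserve atomic number: 1 + 46 = 45 + Z, so Z = 2.
A = 4 and Z = 2 is He-4 — an alpha particle.

alpha particle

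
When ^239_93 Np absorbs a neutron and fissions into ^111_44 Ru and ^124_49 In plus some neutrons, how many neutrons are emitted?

Conserve mass number: 240 = 111 + 124 + k, so k = 240 − 235 = 5.
Check atomic number: 93 = 44 + 49 + 0 = 93. ✓

5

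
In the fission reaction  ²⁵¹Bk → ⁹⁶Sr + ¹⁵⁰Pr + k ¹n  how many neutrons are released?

Conserve mass number: 251 = 96 + 150 + k, so k = 251 − 246 = 5.
Check atomic number: 97 = 38 + 59 + 0 = 97. ✓

5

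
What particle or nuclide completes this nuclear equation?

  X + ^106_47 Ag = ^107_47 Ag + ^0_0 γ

neutron

Conserve mass number: A + 106 = 107 + 0, so A = 1.
Conserve atomic number: Z + 47 = 47 + 0, so Z = 0.
A = 1 and Z = 0 is ^1_0 n — a neutron.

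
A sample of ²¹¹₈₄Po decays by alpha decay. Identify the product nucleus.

Pb-207

Alpha decay: mass number changes by -4, atomic number by -2.
A: 211 − 4 = 207; Z: 84 − 2 = 82.
Z = 82 is lead, so the daughter is ²⁰⁷₈₂Pb.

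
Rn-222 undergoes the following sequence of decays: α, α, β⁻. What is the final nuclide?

Start: (A, Z) = (222, 86).
After α: (218, 84).
After α: (214, 82).
After β⁻: (214, 83).
Z = 83 is bismuth.

Bi-214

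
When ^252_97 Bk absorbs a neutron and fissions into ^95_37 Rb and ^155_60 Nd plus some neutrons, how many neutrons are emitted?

3

Conserve mass number: 253 = 95 + 155 + k, so k = 253 − 250 = 3.
Check atomic number: 97 = 37 + 60 + 0 = 97. ✓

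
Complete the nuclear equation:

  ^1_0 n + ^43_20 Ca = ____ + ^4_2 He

Ar-40

Conserve mass number: 1 + 43 = A + 4, so A = 40.
Conserve atomic number: 0 + 20 = Z + 2, so Z = 18.
Z = 18 is argon, so the species is ^40_18 Ar.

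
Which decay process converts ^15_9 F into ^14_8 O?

proton emission

ΔA = 14 − 15 = -1; ΔZ = 8 − 9 = -1.
A drops by 1 and Z drops by 1 — a proton was emitted.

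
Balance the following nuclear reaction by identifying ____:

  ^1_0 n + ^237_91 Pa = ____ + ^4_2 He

Ac-234

Conserve mass number: 1 + 237 = A + 4, so A = 234.
Conserve atomic number: 0 + 91 = Z + 2, so Z = 89.
Z = 89 is actinium, so the species is ^234_89 Ac.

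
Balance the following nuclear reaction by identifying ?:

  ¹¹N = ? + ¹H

Conserve mass number: 11 = A + 1, so A = 10.
Conserve atomic number: 7 = Z + 1, so Z = 6.
Z = 6 is carbon, so the species is ¹⁰C.

C-10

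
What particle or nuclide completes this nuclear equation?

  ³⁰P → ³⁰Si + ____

Conserve mass number: 30 = 30 + A, so A = 0.
Conserve atomic number: 15 = 14 + Z, so Z = 1.
A = 0 and Z = 1 is e⁺ — a positron.

positron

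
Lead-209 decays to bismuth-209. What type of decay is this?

beta-minus decay

ΔA = 209 − 209 = 0; ΔZ = 83 − 82 = +1.
A is unchanged and Z rises by 1 — a neutron has become a proton (β⁻ decay).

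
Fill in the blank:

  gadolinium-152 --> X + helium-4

Conserve mass number: 152 = A + 4, so A = 148.
Conserve atomic number: 64 = Z + 2, so Z = 62.
Z = 62 is samarium, so the species is samarium-148.

Sm-148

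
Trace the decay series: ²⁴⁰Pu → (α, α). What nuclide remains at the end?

Start: (A, Z) = (240, 94).
After α: (236, 92).
After α: (232, 90).
Z = 90 is thorium.

Th-232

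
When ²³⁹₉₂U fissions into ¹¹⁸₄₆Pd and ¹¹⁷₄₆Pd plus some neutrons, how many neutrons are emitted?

Conserve mass number: 239 = 118 + 117 + k, so k = 239 − 235 = 4.
Check atomic number: 92 = 46 + 46 + 0 = 92. ✓

4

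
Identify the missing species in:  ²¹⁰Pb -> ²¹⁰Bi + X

beta-minus particle

Conserve mass number: 210 = 210 + A, so A = 0.
Conserve atomic number: 82 = 83 + Z, so Z = -1.
A = 0 and Z = -1 is e⁻ — a beta-minus particle.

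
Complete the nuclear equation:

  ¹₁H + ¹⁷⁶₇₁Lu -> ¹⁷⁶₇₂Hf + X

neutron

Conserve mass number: 1 + 176 = 176 + A, so A = 1.
Conserve atomic number: 1 + 71 = 72 + Z, so Z = 0.
A = 1 and Z = 0 is ¹₀n — a neutron.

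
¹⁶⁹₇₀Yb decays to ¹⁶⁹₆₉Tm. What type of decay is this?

beta-plus decay or electron capture

ΔA = 169 − 169 = 0; ΔZ = 69 − 70 = -1.
A is unchanged and Z drops by 1 — a proton has become a neutron (β⁺ emission or electron capture).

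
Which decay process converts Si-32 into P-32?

ΔA = 32 − 32 = 0; ΔZ = 15 − 14 = +1.
A is unchanged and Z rises by 1 — a neutron has become a proton (β⁻ decay).

beta-minus decay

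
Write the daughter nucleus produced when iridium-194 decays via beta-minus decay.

Pt-194

Beta-minus decay: mass number changes by +0, atomic number by +1.
A: 194 = 194; Z: 77 + 1 = 78.
Z = 78 is platinum, so the daughter is platinum-194.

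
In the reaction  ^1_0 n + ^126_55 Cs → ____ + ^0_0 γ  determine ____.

Conserve mass number: 1 + 126 = A + 0, so A = 127.
Conserve atomic number: 0 + 55 = Z + 0, so Z = 55.
Z = 55 is caesium, so the species is ^127_55 Cs.

Cs-127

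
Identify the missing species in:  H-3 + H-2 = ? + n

He-4

Conserve mass number: 3 + 2 = A + 1, so A = 4.
Conserve atomic number: 1 + 1 = Z + 0, so Z = 2.
A = 4 and Z = 2 is He-4 — an alpha particle.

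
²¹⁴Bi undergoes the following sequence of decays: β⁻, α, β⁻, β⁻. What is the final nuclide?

Po-210

Start: (A, Z) = (214, 83).
After β⁻: (214, 84).
After α: (210, 82).
After β⁻: (210, 83).
After β⁻: (210, 84).
Z = 84 is polonium.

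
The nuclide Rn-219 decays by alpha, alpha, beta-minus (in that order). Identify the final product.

Start: (A, Z) = (219, 86).
After α: (215, 84).
After α: (211, 82).
After β⁻: (211, 83).
Z = 83 is bismuth.

Bi-211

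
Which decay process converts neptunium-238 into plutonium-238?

ΔA = 238 − 238 = 0; ΔZ = 94 − 93 = +1.
A is unchanged and Z rises by 1 — a neutron has become a proton (β⁻ decay).

beta-minus decay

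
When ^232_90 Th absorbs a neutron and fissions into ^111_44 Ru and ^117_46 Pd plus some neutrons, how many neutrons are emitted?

Conserve mass number: 233 = 111 + 117 + k, so k = 233 − 228 = 5.
Check atomic number: 90 = 44 + 46 + 0 = 90. ✓

5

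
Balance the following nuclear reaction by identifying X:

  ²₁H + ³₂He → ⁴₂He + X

proton

Conserve mass number: 2 + 3 = 4 + A, so A = 1.
Conserve atomic number: 1 + 2 = 2 + Z, so Z = 1.
A = 1 and Z = 1 is ¹₁H — a proton.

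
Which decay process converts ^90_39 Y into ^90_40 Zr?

beta-minus decay

ΔA = 90 − 90 = 0; ΔZ = 40 − 39 = +1.
A is unchanged and Z rises by 1 — a neutron has become a proton (β⁻ decay).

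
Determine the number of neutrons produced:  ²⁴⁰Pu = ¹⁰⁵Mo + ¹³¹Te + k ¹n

Conserve mass number: 240 = 105 + 131 + k, so k = 240 − 236 = 4.
Check atomic number: 94 = 42 + 52 + 0 = 94. ✓

4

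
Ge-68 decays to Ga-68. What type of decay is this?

ΔA = 68 − 68 = 0; ΔZ = 31 − 32 = -1.
A is unchanged and Z drops by 1 — a proton has become a neutron (β⁺ emission or electron capture).

beta-plus decay or electron capture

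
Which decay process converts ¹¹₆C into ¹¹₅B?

beta-plus decay or electron capture

ΔA = 11 − 11 = 0; ΔZ = 5 − 6 = -1.
A is unchanged and Z drops by 1 — a proton has become a neutron (β⁺ emission or electron capture).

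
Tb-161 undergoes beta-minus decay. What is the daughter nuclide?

Beta-minus decay: mass number changes by +0, atomic number by +1.
A: 161 = 161; Z: 65 + 1 = 66.
Z = 66 is dysprosium, so the daughter is Dy-161.

Dy-161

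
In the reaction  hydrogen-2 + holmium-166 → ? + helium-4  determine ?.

Dy-164

Conserve mass number: 2 + 166 = A + 4, so A = 164.
Conserve atomic number: 1 + 67 = Z + 2, so Z = 66.
Z = 66 is dysprosium, so the species is dysprosium-164.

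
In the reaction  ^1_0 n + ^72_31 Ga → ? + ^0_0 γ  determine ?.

Conserve mass number: 1 + 72 = A + 0, so A = 73.
Conserve atomic number: 0 + 31 = Z + 0, so Z = 31.
Z = 31 is gallium, so the species is ^73_31 Ga.

Ga-73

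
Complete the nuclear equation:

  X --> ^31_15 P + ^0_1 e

Conserve mass number: A = 31 + 0, so A = 31.
Conserve atomic number: Z = 15 + 1, so Z = 16.
Z = 16 is sulfur, so the species is ^31_16 S.

S-31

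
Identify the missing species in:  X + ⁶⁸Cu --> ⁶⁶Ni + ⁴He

deuteron

Conserve mass number: A + 68 = 66 + 4, so A = 2.
Conserve atomic number: Z + 29 = 28 + 2, so Z = 1.
A = 2 and Z = 1 is ²H — a deuteron.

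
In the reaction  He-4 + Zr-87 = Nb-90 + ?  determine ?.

proton

Conserve mass number: 4 + 87 = 90 + A, so A = 1.
Conserve atomic number: 2 + 40 = 41 + Z, so Z = 1.
A = 1 and Z = 1 is H-1 — a proton.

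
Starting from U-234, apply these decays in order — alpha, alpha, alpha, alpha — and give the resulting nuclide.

Start: (A, Z) = (234, 92).
After α: (230, 90).
After α: (226, 88).
After α: (222, 86).
After α: (218, 84).
Z = 84 is polonium.

Po-218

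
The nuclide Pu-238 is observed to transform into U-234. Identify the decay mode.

alpha decay

ΔA = 234 − 238 = -4; ΔZ = 92 − 94 = -2.
A drops by 4 and Z drops by 2 — the signature of alpha emission.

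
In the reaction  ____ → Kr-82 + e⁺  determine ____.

Conserve mass number: A = 82 + 0, so A = 82.
Conserve atomic number: Z = 36 + 1, so Z = 37.
Z = 37 is rubidium, so the species is Rb-82.

Rb-82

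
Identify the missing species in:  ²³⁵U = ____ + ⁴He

Th-231

Conserve mass number: 235 = A + 4, so A = 231.
Conserve atomic number: 92 = Z + 2, so Z = 90.
Z = 90 is thorium, so the species is ²³¹Th.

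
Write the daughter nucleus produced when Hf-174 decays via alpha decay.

Yb-170

Alpha decay: mass number changes by -4, atomic number by -2.
A: 174 − 4 = 170; Z: 72 − 2 = 70.
Z = 70 is ytterbium, so the daughter is Yb-170.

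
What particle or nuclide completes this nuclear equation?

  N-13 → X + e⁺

Conserve mass number: 13 = A + 0, so A = 13.
Conserve atomic number: 7 = Z + 1, so Z = 6.
Z = 6 is carbon, so the species is C-13.

C-13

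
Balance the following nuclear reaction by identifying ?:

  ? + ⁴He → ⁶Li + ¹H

Conserve mass number: A + 4 = 6 + 1, so A = 3.
Conserve atomic number: Z + 2 = 3 + 1, so Z = 2.
Z = 2 is helium, so the species is ³He.

He-3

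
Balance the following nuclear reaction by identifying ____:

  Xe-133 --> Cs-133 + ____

beta-minus particle

Conserve mass number: 133 = 133 + A, so A = 0.
Conserve atomic number: 54 = 55 + Z, so Z = -1.
A = 0 and Z = -1 is e⁻ — a beta-minus particle.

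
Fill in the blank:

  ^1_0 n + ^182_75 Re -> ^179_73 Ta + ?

alpha particle

Conserve mass number: 1 + 182 = 179 + A, so A = 4.
Conserve atomic number: 0 + 75 = 73 + Z, so Z = 2.
A = 4 and Z = 2 is ^4_2 He — an alpha particle.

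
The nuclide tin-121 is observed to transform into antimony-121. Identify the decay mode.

ΔA = 121 − 121 = 0; ΔZ = 51 − 50 = +1.
A is unchanged and Z rises by 1 — a neutron has become a proton (β⁻ decay).

beta-minus decay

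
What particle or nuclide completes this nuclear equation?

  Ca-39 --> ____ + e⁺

Conserve mass number: 39 = A + 0, so A = 39.
Conserve atomic number: 20 = Z + 1, so Z = 19.
Z = 19 is potassium, so the species is K-39.

K-39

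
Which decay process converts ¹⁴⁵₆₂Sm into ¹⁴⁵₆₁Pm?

beta-plus decay or electron capture

ΔA = 145 − 145 = 0; ΔZ = 61 − 62 = -1.
A is unchanged and Z drops by 1 — a proton has become a neutron (β⁺ emission or electron capture).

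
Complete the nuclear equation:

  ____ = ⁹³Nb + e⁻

Conserve mass number: A = 93 + 0, so A = 93.
Conserve atomic number: Z = 41 − 1, so Z = 40.
Z = 40 is zirconium, so the species is ⁹³Zr.

Zr-93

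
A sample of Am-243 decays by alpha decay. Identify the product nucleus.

Alpha decay: mass number changes by -4, atomic number by -2.
A: 243 − 4 = 239; Z: 95 − 2 = 93.
Z = 93 is neptunium, so the daughter is Np-239.

Np-239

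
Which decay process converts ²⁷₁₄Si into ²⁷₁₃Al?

ΔA = 27 − 27 = 0; ΔZ = 13 − 14 = -1.
A is unchanged and Z drops by 1 — a proton has become a neutron (β⁺ emission or electron capture).

beta-plus decay or electron capture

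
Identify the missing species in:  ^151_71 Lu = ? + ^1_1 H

Yb-150

Conserve mass number: 151 = A + 1, so A = 150.
Conserve atomic number: 71 = Z + 1, so Z = 70.
Z = 70 is ytterbium, so the species is ^150_70 Yb.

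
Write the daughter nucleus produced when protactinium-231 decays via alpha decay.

Alpha decay: mass number changes by -4, atomic number by -2.
A: 231 − 4 = 227; Z: 91 − 2 = 89.
Z = 89 is actinium, so the daughter is actinium-227.

Ac-227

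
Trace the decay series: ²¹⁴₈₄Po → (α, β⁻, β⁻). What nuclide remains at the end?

Start: (A, Z) = (214, 84).
After α: (210, 82).
After β⁻: (210, 83).
After β⁻: (210, 84).
Z = 84 is polonium.

Po-210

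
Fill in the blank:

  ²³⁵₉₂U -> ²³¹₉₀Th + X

Conserve mass number: 235 = 231 + A, so A = 4.
Conserve atomic number: 92 = 90 + Z, so Z = 2.
A = 4 and Z = 2 is ⁴₂He — an alpha particle.

alpha particle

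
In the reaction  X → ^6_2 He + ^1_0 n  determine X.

He-7

Conserve mass number: A = 6 + 1, so A = 7.
Conserve atomic number: Z = 2 + 0, so Z = 2.
Z = 2 is helium, so the species is ^7_2 He.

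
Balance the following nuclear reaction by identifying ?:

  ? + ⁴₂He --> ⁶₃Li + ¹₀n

Conserve mass number: A + 4 = 6 + 1, so A = 3.
Conserve atomic number: Z + 2 = 3 + 0, so Z = 1.
A = 3 and Z = 1 is ³₁H — a triton.

triton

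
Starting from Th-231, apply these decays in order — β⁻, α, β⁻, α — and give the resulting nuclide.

Ra-223

Start: (A, Z) = (231, 90).
After β⁻: (231, 91).
After α: (227, 89).
After β⁻: (227, 90).
After α: (223, 88).
Z = 88 is radium.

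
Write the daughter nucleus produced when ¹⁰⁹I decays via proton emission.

Te-108

Proton emission: mass number changes by -1, atomic number by -1.
A: 109 − 1 = 108; Z: 53 − 1 = 52.
Z = 52 is tellurium, so the daughter is ¹⁰⁸Te.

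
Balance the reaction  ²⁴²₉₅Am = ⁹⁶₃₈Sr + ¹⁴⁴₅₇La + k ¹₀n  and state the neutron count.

Conserve mass number: 242 = 96 + 144 + k, so k = 242 − 240 = 2.
Check atomic number: 95 = 38 + 57 + 0 = 95. ✓

2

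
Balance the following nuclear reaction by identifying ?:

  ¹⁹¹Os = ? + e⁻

Conserve mass number: 191 = A + 0, so A = 191.
Conserve atomic number: 76 = Z − 1, so Z = 77.
Z = 77 is iridium, so the species is ¹⁹¹Ir.

Ir-191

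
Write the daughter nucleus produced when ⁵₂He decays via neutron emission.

Neutron emission: mass number changes by -1, atomic number by +0.
A: 5 − 1 = 4; Z: 2 = 2.
Z = 2 is helium, so the daughter is ⁴₂He.

He-4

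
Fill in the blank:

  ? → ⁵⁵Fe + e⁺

Co-55

Conserve mass number: A = 55 + 0, so A = 55.
Conserve atomic number: Z = 26 + 1, so Z = 27.
Z = 27 is cobalt, so the species is ⁵⁵Co.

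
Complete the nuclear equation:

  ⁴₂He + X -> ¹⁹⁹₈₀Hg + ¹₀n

Conserve mass number: 4 + A = 199 + 1, so A = 196.
Conserve atomic number: 2 + Z = 80 + 0, so Z = 78.
Z = 78 is platinum, so the species is ¹⁹⁶₇₈Pt.

Pt-196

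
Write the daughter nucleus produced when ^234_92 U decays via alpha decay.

Alpha decay: mass number changes by -4, atomic number by -2.
A: 234 − 4 = 230; Z: 92 − 2 = 90.
Z = 90 is thorium, so the daughter is ^230_90 Th.

Th-230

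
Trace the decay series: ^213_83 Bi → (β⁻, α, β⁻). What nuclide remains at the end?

Start: (A, Z) = (213, 83).
After β⁻: (213, 84).
After α: (209, 82).
After β⁻: (209, 83).
Z = 83 is bismuth.

Bi-209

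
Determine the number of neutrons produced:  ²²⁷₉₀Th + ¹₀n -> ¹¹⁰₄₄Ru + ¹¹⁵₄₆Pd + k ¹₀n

Conserve mass number: 228 = 110 + 115 + k, so k = 228 − 225 = 3.
Check atomic number: 90 = 44 + 46 + 0 = 90. ✓

3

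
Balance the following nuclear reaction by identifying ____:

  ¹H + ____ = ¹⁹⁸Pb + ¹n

Conserve mass number: 1 + A = 198 + 1, so A = 198.
Conserve atomic number: 1 + Z = 82 + 0, so Z = 81.
Z = 81 is thallium, so the species is ¹⁹⁸Tl.

Tl-198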